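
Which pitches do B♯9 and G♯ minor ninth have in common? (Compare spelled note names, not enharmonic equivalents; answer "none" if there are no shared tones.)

A♯

B♯9 = B♯, D𝄪, F𝄪, A♯, C𝄪.
G♯ minor ninth = G♯, B, D♯, F♯, A♯.
Shared: A♯.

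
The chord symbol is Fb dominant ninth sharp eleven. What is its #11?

B♭

Fb dominant ninth sharp eleven is built on F♭; its 11th is an augmented 11th above the root.
A fourth above F uses the letter B, and the augmented 11th above F♭ is B♭.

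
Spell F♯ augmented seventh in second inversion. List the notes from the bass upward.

F♯ augmented seventh = F-sharp–A-sharp–C-double-sharp–E; second inversion → fifth (C-double-sharp) lowest.

C-double-sharp, E, F-sharp, A-sharp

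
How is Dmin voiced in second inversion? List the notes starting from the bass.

In root position, Dmin is D–F–A.
Second inversion puts the fifth (A) in the bass.

A – D – F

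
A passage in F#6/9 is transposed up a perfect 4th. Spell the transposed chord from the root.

F# up a perfect 4th → B. New chord: B six-nine.
Root: B
Major 3rd (3rd): D#
Perfect 5th (5th): F#
Major 6th (6th): G#
Major 9th (9th): C#

B  D#  F#  G#  C#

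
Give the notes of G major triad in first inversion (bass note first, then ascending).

G major triad = G–B–D; first inversion → third (B) lowest.

B D G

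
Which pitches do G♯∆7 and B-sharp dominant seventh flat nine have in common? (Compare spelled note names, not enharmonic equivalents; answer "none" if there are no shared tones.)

B# – F##

G♯∆7 = G#, B#, D#, F##.
B-sharp dominant seventh flat nine = B#, D##, F##, A#, C#.
Shared: B#, F##.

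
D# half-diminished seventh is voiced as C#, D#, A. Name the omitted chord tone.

The full D# half-diminished seventh chord is D#, F#, A, C#.
Comparing with the voicing, the minor 3rd (3rd) — F# — is absent.

F#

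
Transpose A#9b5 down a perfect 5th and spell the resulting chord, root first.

A# down a perfect 5th → D#. New chord: D# dominant ninth flat five.
- root: D#
- major 3rd: F##
- diminished 5th: A
- minor 7th: C#
- major 9th: E#

D#, F##, A, C#, E#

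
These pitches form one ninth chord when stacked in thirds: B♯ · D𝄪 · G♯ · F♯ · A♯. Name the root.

Stacking in thirds gives G♯ – B♯ – D𝄪 – F♯ – A♯, so G♯ is the root — G♯ dominant ninth sharp five.

G♯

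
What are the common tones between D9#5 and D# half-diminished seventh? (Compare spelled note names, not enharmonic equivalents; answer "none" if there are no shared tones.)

F♯

D9#5: D F♯ A♯ C E
D# half-diminished seventh: D♯ F♯ A C♯
Common to both → F♯.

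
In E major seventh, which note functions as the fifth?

E major seventh is built on E; its 5th is a perfect 5th above the root.
A fifth above E uses the letter B, and the perfect 5th above E is B.

B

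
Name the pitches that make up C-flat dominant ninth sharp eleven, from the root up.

C-flat dominant ninth sharp eleven is a dominant ninth sharp eleven built on Cb.
root → Cb
3rd (major 3rd) → Eb
5th (perfect 5th) → Gb
7th (minor 7th) → Bbb
9th (major 9th) → Db
11th (augmented 11th) → F

Cb  Eb  Gb  Bbb  Db  F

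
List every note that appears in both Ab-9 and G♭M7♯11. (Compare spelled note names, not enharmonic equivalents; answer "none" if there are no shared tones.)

Gb Bb

Ab-9 = Ab, Cb, Eb, Gb, Bb.
G♭M7♯11 = Gb, Bb, Db, F, C.
Shared: Gb, Bb.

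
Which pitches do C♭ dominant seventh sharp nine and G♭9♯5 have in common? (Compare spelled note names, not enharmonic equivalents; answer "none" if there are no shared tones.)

Gb – D

C♭ dominant seventh sharp nine: Cb Eb Gb Bbb D
G♭9♯5: Gb Bb D Fb Ab
Common to both → Gb, D.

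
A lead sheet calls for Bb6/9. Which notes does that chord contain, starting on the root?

Bb, D, F, G, C

Root Bb, quality six-nine:
Bb — root
D — major 3rd
F — perfect 5th
G — major 6th
C — major 9th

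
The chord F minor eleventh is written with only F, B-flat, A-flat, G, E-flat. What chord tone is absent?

C

F minor eleventh = F, A-flat, C, E-flat, G, B-flat. The voicing lacks the 5th (perfect 5th), C.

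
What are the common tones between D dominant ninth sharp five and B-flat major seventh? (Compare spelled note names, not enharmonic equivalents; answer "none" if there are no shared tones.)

D

D dominant ninth sharp five = D, F-sharp, A-sharp, C, E.
B-flat major seventh = B-flat, D, F, A.
Shared: D.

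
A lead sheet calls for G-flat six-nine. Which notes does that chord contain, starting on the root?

G-flat – B-flat – D-flat – E-flat – A-flat

Root G-flat, quality six-nine:
root → G-flat
3rd (major 3rd) → B-flat
5th (perfect 5th) → D-flat
6th (major 6th) → E-flat
9th (major 9th) → A-flat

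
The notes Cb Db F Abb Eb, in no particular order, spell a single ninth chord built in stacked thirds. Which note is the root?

Stacking in thirds gives Db – F – Abb – Cb – Eb, so Db is the root — Db dominant ninth flat five.

Db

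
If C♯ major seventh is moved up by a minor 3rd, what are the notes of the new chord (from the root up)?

E, G-sharp, B, D-sharp

A minor 3rd up from C-sharp is E, so the new chord is E major seventh.
E — root
G-sharp — major 3rd
B — perfect 5th
D-sharp — major 7th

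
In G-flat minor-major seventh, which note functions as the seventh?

F

Root of G-flat minor-major seventh = Gb. The 7th is a major 7th: Gb up a major 7th → F.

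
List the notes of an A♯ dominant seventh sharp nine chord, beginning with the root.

A-sharp, C-double-sharp, E-sharp, G-sharp, B-double-sharp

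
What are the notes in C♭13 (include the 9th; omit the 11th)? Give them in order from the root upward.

Root Cb, quality dominant thirteenth:
Root: Cb
Major 3rd (3rd): Eb
Perfect 5th (5th): Gb
Minor 7th (7th): Bbb
Major 9th (9th): Db
Major 13th (13th): Ab

Cb Eb Gb Bbb Db Ab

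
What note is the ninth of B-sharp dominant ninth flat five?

Root of B-sharp dominant ninth flat five = B-sharp. The 9th is a major 9th: B-sharp up a major 9th → C-double-sharp.

C-double-sharp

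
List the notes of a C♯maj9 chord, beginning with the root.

C# E# G# B# D#

Root C#, quality major ninth:
- root: C#
- major 3rd: E#
- perfect 5th: G#
- major 7th: B#
- major 9th: D#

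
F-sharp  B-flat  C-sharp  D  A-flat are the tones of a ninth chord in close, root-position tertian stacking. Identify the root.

Stacking in thirds gives B-flat – D – F-sharp – A-flat – C-sharp, so B-flat is the root — B-flat dominant seventh sharp nine sharp five.

B-flat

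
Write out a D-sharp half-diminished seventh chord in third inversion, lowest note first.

C-sharp, D-sharp, F-sharp, A

In root position, D-sharp half-diminished seventh is D-sharp–F-sharp–A–C-sharp.
Third inversion puts the seventh (C-sharp) in the bass.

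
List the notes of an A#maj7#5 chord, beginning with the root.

A#, C##, E##, G##

A#maj7#5: augmented major seventh on A#.
- root: A#
- major 3rd: C##
- augmented 5th: E##
- major 7th: G##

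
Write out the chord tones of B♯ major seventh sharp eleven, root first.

B#, D##, F##, A##, E##

B♯ major seventh sharp eleven: major seventh sharp eleven on B#.
- root: B#
- major 3rd: D##
- perfect 5th: F##
- major 7th: A##
- augmented 11th: E##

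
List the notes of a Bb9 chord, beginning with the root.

Bb9 is a dominant ninth built on B♭.
root → B♭
3rd (major 3rd) → D
5th (perfect 5th) → F
7th (minor 7th) → A♭
9th (major 9th) → C

B♭, D, F, A♭, C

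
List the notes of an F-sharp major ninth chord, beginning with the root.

F# – A# – C# – E# – G#

F-sharp major ninth: major ninth on F#.
root → F#
3rd (major 3rd) → A#
5th (perfect 5th) → C#
7th (major 7th) → E#
9th (major 9th) → G#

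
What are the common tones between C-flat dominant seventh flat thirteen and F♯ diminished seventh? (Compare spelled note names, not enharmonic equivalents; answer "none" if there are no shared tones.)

C-flat dominant seventh flat thirteen = C-flat, E-flat, G-flat, B-double-flat, A-double-flat.
F♯ diminished seventh = F-sharp, A, C, E-flat.
Shared: E-flat.

E-flat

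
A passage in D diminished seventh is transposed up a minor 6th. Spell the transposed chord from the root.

B-flat D-flat F-flat A-double-flat

Transposed root: D → B-flat (minor 6th up). So we spell B-flat diminished seventh:
B-flat — root
D-flat — minor 3rd
F-flat — diminished 5th
A-double-flat — diminished 7th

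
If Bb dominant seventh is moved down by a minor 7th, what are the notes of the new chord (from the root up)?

B♭ down a minor 7th → C. New chord: C dominant seventh.
Root: C
Major 3rd (3rd): E
Perfect 5th (5th): G
Minor 7th (7th): B♭

C  E  G  B♭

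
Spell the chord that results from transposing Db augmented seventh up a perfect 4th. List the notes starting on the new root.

G-flat, B-flat, D, F-flat

A perfect 4th up from D-flat is G-flat, so the new chord is G-flat augmented seventh.
Root: G-flat
Major 3rd (3rd): B-flat
Augmented 5th (5th): D
Minor 7th (7th): F-flat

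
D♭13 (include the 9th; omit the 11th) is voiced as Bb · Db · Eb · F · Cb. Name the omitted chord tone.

Ab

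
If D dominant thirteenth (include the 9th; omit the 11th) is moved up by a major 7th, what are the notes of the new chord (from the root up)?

C# – E# – G# – B – D# – A#

D up a major 7th → C#. New chord: C# dominant thirteenth.
root → C#
3rd (major 3rd) → E#
5th (perfect 5th) → G#
7th (minor 7th) → B
9th (major 9th) → D#
13th (major 13th) → A#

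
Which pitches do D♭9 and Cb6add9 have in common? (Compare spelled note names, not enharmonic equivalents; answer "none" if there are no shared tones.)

D♭9 = Db, F, Ab, Cb, Eb.
Cb6add9 = Cb, Eb, Gb, Ab, Db.
Shared: Db, Ab, Cb, Eb.

Db  Ab  Cb  Eb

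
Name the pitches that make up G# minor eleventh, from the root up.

G#  B  D#  F#  A#  C#

Root G#, quality minor eleventh:
- root: G#
- minor 3rd: B
- perfect 5th: D#
- minor 7th: F#
- major 9th: A#
- perfect 11th: C#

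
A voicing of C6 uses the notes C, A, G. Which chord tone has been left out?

C6 = C, E, G, A. The voicing lacks the 3rd (major 3rd), E.

E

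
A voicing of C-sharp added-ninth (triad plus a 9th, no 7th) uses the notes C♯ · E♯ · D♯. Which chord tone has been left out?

C-sharp added-ninth = C♯, E♯, G♯, D♯. The voicing lacks the 5th (perfect 5th), G♯.

G♯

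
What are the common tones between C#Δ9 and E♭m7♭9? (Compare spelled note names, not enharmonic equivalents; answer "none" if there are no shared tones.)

none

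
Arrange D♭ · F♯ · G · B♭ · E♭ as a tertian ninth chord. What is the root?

E♭

Arranged so that each adjacent pair is a third by letter name: E♭ – G – B♭ – D♭ – F♯.
The bottom of that stack, E♭, is the root (this is E♭ dominant seventh sharp nine).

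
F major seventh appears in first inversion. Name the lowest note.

A

F major seventh = F–A–C–E. First inversion → third in the bass = A.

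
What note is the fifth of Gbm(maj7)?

Db

Gbm(maj7) is built on Gb; its 5th is a perfect 5th above the root.
A fifth above G uses the letter D, and the perfect 5th above Gb is Db.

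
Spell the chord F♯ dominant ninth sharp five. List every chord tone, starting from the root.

F♯ – A♯ – C𝄪 – E – G♯

F♯ dominant ninth sharp five: dominant ninth sharp five on F♯.
Root: F♯
Major 3rd (3rd): A♯
Augmented 5th (5th): C𝄪
Minor 7th (7th): E
Major 9th (9th): G♯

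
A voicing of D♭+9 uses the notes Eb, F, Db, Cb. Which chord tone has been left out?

A

The full D♭+9 chord is Db, F, A, Cb, Eb.
Comparing with the voicing, the augmented 5th (5th) — A — is absent.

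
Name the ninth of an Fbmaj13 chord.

Fbmaj13 is built on Fb; its 9th is a major 9th above the root.
A second above F uses the letter G, and the major 9th above Fb is Gb.

Gb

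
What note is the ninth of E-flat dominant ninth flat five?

F

Root of E-flat dominant ninth flat five = Eb. The 9th is a major 9th: Eb up a major 9th → F.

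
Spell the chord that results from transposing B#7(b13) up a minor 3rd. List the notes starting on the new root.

D♯, F𝄪, A♯, C♯, B

B♯ up a minor 3rd → D♯. New chord: D♯ dominant seventh flat thirteen.
D♯ — root
F𝄪 — major 3rd
A♯ — perfect 5th
C♯ — minor 7th
B — minor 13th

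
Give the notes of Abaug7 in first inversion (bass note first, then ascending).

C  E  Gb  Ab

In root position, Abaug7 is Ab–C–E–Gb.
First inversion puts the third (C) in the bass.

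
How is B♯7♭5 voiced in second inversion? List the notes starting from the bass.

F# – A# – B# – D##

B♯7♭5 = B#–D##–F#–A#; second inversion → fifth (F#) lowest.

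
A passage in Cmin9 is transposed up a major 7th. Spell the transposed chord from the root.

B, D, F#, A, C#

Transposed root: C → B (major 7th up). So we spell B minor ninth:
- root: B
- minor 3rd: D
- perfect 5th: F#
- minor 7th: A
- major 9th: C#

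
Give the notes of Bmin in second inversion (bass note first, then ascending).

Bmin = B–D–F♯; second inversion → fifth (F♯) lowest.

F♯  B  D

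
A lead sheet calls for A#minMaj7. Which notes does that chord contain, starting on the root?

A#, C#, E#, G##

Root A#, quality minor-major seventh:
root → A#
3rd (minor 3rd) → C#
5th (perfect 5th) → E#
7th (major 7th) → G##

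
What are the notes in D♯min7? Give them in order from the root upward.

Root D#, quality minor seventh:
- root: D#
- minor 3rd: F#
- perfect 5th: A#
- minor 7th: C#

D# F# A# C#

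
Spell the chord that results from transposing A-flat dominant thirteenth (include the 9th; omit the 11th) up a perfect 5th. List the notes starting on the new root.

E-flat, G, B-flat, D-flat, F, C

A perfect 5th up from A-flat is E-flat, so the new chord is E-flat dominant thirteenth.
Root: E-flat
Major 3rd (3rd): G
Perfect 5th (5th): B-flat
Minor 7th (7th): D-flat
Major 9th (9th): F
Major 13th (13th): C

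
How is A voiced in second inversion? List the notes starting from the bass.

E – A – C#

In root position, A is A–C#–E.
Second inversion puts the fifth (E) in the bass.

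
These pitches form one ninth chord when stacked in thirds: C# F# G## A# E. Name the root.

Stacking in thirds gives F# – A# – C# – E – G##, so F# is the root — F# dominant seventh sharp nine.

F#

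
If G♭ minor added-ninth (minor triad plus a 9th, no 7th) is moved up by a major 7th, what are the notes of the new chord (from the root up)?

F – Ab – C – G

Gb up a major 7th → F. New chord: F minor added-ninth.
root → F
3rd (minor 3rd) → Ab
5th (perfect 5th) → C
9th (major 9th) → G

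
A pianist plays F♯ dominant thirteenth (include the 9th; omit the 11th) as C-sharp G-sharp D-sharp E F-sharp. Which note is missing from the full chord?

The full F♯ dominant thirteenth chord is F-sharp, A-sharp, C-sharp, E, G-sharp, D-sharp.
Comparing with the voicing, the major 3rd (3rd) — A-sharp — is absent.

A-sharp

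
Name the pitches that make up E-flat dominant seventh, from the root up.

E-flat dominant seventh: dominant seventh on E-flat.
E-flat — root
G — major 3rd
B-flat — perfect 5th
D-flat — minor 7th

E-flat, G, B-flat, D-flat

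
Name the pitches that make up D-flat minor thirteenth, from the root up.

D♭, F♭, A♭, C♭, E♭, G♭, B♭

Root D♭, quality minor thirteenth:
D♭ — root
F♭ — minor 3rd
A♭ — perfect 5th
C♭ — minor 7th
E♭ — major 9th
G♭ — perfect 11th
B♭ — major 13th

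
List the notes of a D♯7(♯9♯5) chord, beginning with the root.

D#, F##, A##, C#, E##

D♯7(♯9♯5): dominant seventh sharp nine sharp five on D#.
Root: D#
Major 3rd (3rd): F##
Augmented 5th (5th): A##
Minor 7th (7th): C#
Augmented 9th (9th): E##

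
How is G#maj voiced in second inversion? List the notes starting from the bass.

D#, G#, B#

G#maj = G#–B#–D#; second inversion → fifth (D#) lowest.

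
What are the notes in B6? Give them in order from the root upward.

B6: major sixth on B.
B — root
D# — major 3rd
F# — perfect 5th
G# — major 6th

B, D#, F#, G#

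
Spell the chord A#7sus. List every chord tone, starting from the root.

Root A#, quality dominant seventh suspended fourth:
Root: A#
Perfect 4th (4th): D#
Perfect 5th (5th): E#
Minor 7th (7th): G#

A#, D#, E#, G#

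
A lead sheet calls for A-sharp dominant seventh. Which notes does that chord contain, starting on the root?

A-sharp dominant seventh is a dominant seventh built on A♯.
- root: A♯
- major 3rd: C𝄪
- perfect 5th: E♯
- minor 7th: G♯

A♯, C𝄪, E♯, G♯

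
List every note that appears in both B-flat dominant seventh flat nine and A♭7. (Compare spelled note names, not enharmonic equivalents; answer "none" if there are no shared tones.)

Ab

B-flat dominant seventh flat nine: Bb D F Ab Cb
A♭7: Ab C Eb Gb
Common to both → Ab.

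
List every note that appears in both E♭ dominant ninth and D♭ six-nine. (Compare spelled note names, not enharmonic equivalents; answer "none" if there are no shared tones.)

E-flat – B-flat – D-flat – F

E♭ dominant ninth = E-flat, G, B-flat, D-flat, F.
D♭ six-nine = D-flat, F, A-flat, B-flat, E-flat.
Shared: E-flat, B-flat, D-flat, F.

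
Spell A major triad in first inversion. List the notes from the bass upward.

C-sharp, E, A

In root position, A major triad is A–C-sharp–E.
First inversion puts the third (C-sharp) in the bass.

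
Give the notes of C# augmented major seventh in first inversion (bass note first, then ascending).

E-sharp, G-double-sharp, B-sharp, C-sharp

In root position, C# augmented major seventh is C-sharp–E-sharp–G-double-sharp–B-sharp.
First inversion puts the third (E-sharp) in the bass.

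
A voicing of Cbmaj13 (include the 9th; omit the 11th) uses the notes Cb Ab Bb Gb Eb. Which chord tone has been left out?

The full Cbmaj13 chord is Cb, Eb, Gb, Bb, Db, Ab.
Comparing with the voicing, the major 9th (9th) — Db — is absent.

Db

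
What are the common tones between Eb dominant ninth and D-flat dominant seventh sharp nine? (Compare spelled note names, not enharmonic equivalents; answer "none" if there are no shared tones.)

Eb dominant ninth: Eb G Bb Db F
D-flat dominant seventh sharp nine: Db F Ab Cb E
Common to both → Db, F.

Db, F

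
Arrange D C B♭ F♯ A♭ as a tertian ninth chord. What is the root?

B♭

Arranged so that each adjacent pair is a third by letter name: B♭ – D – F♯ – A♭ – C.
The bottom of that stack, B♭, is the root (this is B♭ dominant ninth sharp five).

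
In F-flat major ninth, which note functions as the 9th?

G♭

F-flat major ninth is built on F♭; its 9th is a major 9th above the root.
A second above F uses the letter G, and the major 9th above F♭ is G♭.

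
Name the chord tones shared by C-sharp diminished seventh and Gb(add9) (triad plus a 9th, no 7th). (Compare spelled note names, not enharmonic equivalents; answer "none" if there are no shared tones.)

C-sharp diminished seventh: C# E G Bb
Gb(add9): Gb Bb Db Ab
Common to both → Bb.

Bb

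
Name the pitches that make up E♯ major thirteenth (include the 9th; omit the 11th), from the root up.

E#, G##, B#, D##, F##, C##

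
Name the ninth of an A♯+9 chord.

A♯+9 is built on A#; its 9th is a major 9th above the root.
A second above A uses the letter B, and the major 9th above A# is B#.

B#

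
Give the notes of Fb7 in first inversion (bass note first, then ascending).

Fb7 = Fb–Ab–Cb–Ebb; first inversion → third (Ab) lowest.

Ab – Cb – Ebb – Fb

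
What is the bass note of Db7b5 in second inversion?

Db7b5 = Db–F–Abb–Cb. Second inversion → fifth in the bass = Abb.

Abb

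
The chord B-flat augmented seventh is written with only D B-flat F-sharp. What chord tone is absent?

A-flat

B-flat augmented seventh = B-flat, D, F-sharp, A-flat. The voicing lacks the 7th (minor 7th), A-flat.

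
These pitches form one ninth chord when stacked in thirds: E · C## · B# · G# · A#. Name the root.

Stacking in thirds gives A# – C## – E – G# – B#, so A# is the root — A# dominant ninth flat five.

A#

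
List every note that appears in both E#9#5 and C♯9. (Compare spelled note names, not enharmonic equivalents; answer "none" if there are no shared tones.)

E#9#5: E# G## B## D# F##
C♯9: C# E# G# B D#
Common to both → E#, D#.

E#, D#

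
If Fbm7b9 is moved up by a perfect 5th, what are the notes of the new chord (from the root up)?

A perfect 5th up from Fb is Cb, so the new chord is Cb minor seventh flat nine.
Cb — root
Ebb — minor 3rd
Gb — perfect 5th
Bbb — minor 7th
Dbb — minor 9th

Cb, Ebb, Gb, Bbb, Dbb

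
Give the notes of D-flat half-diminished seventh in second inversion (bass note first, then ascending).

A𝄫, C♭, D♭, F♭

In root position, D-flat half-diminished seventh is D♭–F♭–A𝄫–C♭.
Second inversion puts the fifth (A𝄫) in the bass.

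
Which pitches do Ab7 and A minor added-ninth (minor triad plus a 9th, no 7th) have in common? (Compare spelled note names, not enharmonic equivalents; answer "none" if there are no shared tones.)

C

Ab7 = Ab, C, Eb, Gb.
A minor added-ninth = A, C, E, B.
Shared: C.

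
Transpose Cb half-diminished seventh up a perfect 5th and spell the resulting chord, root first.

A perfect 5th up from C♭ is G♭, so the new chord is G♭ half-diminished seventh.
- root: G♭
- minor 3rd: B𝄫
- diminished 5th: D𝄫
- minor 7th: F♭

G♭ – B𝄫 – D𝄫 – F♭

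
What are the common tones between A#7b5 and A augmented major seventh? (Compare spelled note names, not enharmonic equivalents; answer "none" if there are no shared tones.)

G#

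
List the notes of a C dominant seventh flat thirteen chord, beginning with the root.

C  E  G  Bb  Ab

C dominant seventh flat thirteen is a dominant seventh flat thirteen built on C.
- root: C
- major 3rd: E
- perfect 5th: G
- minor 7th: Bb
- minor 13th: Ab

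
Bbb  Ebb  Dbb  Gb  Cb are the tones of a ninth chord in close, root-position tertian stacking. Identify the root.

Stacking in thirds gives Cb – Ebb – Gb – Bbb – Dbb, so Cb is the root — Cb minor seventh flat nine.

Cb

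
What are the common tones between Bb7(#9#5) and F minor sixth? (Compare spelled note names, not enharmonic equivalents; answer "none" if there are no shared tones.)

Bb7(#9#5): Bb D F# Ab C#
F minor sixth: F Ab C D
Common to both → D, Ab.

D, Ab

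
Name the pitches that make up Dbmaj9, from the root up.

Db – F – Ab – C – Eb

Dbmaj9: major ninth on Db.
root → Db
3rd (major 3rd) → F
5th (perfect 5th) → Ab
7th (major 7th) → C
9th (major 9th) → Eb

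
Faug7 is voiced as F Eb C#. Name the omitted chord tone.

The full Faug7 chord is F, A, C#, Eb.
Comparing with the voicing, the major 3rd (3rd) — A — is absent.

A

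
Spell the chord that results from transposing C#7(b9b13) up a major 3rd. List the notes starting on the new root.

E#, G##, B#, D#, F#, C#

Transposed root: C# → E# (major 3rd up). So we spell E# dominant seventh flat nine flat thirteen:
- root: E#
- major 3rd: G##
- perfect 5th: B#
- minor 7th: D#
- minor 9th: F#
- minor 13th: C#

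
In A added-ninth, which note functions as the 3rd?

C-sharp

A added-ninth is built on A; its 3rd is a major 3rd above the root.
A third above A uses the letter C, and the major 3rd above A is C-sharp.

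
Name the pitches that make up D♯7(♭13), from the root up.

D#, F##, A#, C#, B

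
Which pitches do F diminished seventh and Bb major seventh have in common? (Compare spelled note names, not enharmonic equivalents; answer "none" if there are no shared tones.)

F

F diminished seventh: F A-flat C-flat E-double-flat
Bb major seventh: B-flat D F A
Common to both → F.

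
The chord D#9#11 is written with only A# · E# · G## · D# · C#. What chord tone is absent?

F##

The full D#9#11 chord is D#, F##, A#, C#, E#, G##.
Comparing with the voicing, the major 3rd (3rd) — F## — is absent.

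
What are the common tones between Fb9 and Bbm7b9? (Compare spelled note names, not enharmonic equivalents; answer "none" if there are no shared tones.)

Ab Cb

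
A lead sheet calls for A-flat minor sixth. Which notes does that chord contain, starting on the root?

A-flat minor sixth is a minor sixth built on A-flat.
Root: A-flat
Minor 3rd (3rd): C-flat
Perfect 5th (5th): E-flat
Major 6th (6th): F

A-flat, C-flat, E-flat, F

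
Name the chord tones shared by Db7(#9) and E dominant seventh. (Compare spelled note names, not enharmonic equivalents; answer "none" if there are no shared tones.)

Db7(#9) = Db, F, Ab, Cb, E.
E dominant seventh = E, G#, B, D.
Shared: E.

E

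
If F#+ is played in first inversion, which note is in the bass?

A♯

F#+ = F♯–A♯–C𝄪. First inversion → third in the bass = A♯.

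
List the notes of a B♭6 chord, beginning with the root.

Bb  D  F  G

B♭6: major sixth on Bb.
root → Bb
3rd (major 3rd) → D
5th (perfect 5th) → F
6th (major 6th) → G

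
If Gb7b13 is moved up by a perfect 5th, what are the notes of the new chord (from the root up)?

A perfect 5th up from Gb is Db, so the new chord is Db dominant seventh flat thirteen.
root → Db
3rd (major 3rd) → F
5th (perfect 5th) → Ab
7th (minor 7th) → Cb
13th (minor 13th) → Bbb

Db, F, Ab, Cb, Bbb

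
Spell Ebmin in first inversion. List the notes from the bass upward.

Ebmin = Eb–Gb–Bb; first inversion → third (Gb) lowest.

Gb, Bb, Eb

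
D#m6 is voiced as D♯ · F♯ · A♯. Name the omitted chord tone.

B♯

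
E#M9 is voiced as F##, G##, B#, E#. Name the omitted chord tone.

D##

The full E#M9 chord is E#, G##, B#, D##, F##.
Comparing with the voicing, the major 7th (7th) — D## — is absent.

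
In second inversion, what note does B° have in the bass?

F

B° in root position is B–D–F.
Second inversion places the fifth in the bass, which is F.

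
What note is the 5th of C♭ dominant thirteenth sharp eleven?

G-flat

C♭ dominant thirteenth sharp eleven is built on C-flat; its 5th is a perfect 5th above the root.
A fifth above C uses the letter G, and the perfect 5th above C-flat is G-flat.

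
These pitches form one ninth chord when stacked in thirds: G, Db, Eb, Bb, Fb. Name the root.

Eb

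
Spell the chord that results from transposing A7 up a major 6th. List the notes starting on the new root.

F♯, A♯, C♯, E

A major 6th up from A is F♯, so the new chord is F♯ dominant seventh.
F♯ — root
A♯ — major 3rd
C♯ — perfect 5th
E — minor 7th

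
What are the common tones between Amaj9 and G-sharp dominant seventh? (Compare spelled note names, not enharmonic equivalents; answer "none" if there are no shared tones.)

Amaj9: A C# E G# B
G-sharp dominant seventh: G# B# D# F#
Common to both → G#.

G#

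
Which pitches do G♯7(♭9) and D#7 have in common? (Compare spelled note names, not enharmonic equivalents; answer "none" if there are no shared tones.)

D#

G♯7(♭9) = G#, B#, D#, F#, A.
D#7 = D#, F##, A#, C#.
Shared: D#.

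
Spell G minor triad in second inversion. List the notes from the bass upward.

D, G, B-flat

G minor triad = G–B-flat–D; second inversion → fifth (D) lowest.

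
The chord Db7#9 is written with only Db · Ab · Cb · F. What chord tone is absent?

Db7#9 = Db, F, Ab, Cb, E. The voicing lacks the 9th (augmented 9th), E.

E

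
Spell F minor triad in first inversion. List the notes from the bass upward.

A♭  C  F

F minor triad = F–A♭–C; first inversion → third (A♭) lowest.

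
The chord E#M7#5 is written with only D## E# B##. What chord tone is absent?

The full E#M7#5 chord is E#, G##, B##, D##.
Comparing with the voicing, the major 3rd (3rd) — G## — is absent.

G##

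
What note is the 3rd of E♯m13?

G♯

E♯m13 is built on E♯; its 3rd is a minor 3rd above the root.
A third above E uses the letter G, and the minor 3rd above E♯ is G♯.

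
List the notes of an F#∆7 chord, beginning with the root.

F# – A# – C# – E#

F#∆7: major seventh on F#.
- root: F#
- major 3rd: A#
- perfect 5th: C#
- major 7th: E#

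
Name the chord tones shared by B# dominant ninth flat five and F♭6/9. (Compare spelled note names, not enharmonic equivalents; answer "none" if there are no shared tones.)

none

B# dominant ninth flat five = B#, D##, F#, A#, C##.
F♭6/9 = Fb, Ab, Cb, Db, Gb.
Shared: none.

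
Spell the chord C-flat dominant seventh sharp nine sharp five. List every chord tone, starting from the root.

C-flat dominant seventh sharp nine sharp five is a dominant seventh sharp nine sharp five built on C-flat.
C-flat — root
E-flat — major 3rd
G — augmented 5th
B-double-flat — minor 7th
D — augmented 9th

C-flat – E-flat – G – B-double-flat – D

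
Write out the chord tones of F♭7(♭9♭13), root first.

Root Fb, quality dominant seventh flat nine flat thirteen:
- root: Fb
- major 3rd: Ab
- perfect 5th: Cb
- minor 7th: Ebb
- minor 9th: Gbb
- minor 13th: Dbb

Fb – Ab – Cb – Ebb – Gbb – Dbb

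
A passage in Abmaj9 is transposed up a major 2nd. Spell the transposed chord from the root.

B♭  D  F  A  C

A major 2nd up from A♭ is B♭, so the new chord is B♭ major ninth.
Root: B♭
Major 3rd (3rd): D
Perfect 5th (5th): F
Major 7th (7th): A
Major 9th (9th): C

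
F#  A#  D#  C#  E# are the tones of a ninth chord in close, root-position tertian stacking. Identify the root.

D#

Stacking in thirds gives D# – F# – A# – C# – E#, so D# is the root — D# minor ninth.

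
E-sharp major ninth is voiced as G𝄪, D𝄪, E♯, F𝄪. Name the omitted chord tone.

E-sharp major ninth = E♯, G𝄪, B♯, D𝄪, F𝄪. The voicing lacks the 5th (perfect 5th), B♯.

B♯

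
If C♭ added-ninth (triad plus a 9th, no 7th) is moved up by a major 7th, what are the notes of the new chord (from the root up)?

C-flat up a major 7th → B-flat. New chord: B-flat added-ninth.
- root: B-flat
- major 3rd: D
- perfect 5th: F
- major 9th: C

B-flat, D, F, C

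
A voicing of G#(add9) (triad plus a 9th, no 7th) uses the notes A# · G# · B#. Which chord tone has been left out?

D#

The full G#(add9) chord is G#, B#, D#, A#.
Comparing with the voicing, the perfect 5th (5th) — D# — is absent.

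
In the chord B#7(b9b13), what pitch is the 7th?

B#7(b9b13) is built on B♯; its 7th is a minor 7th above the root.
A seventh above B uses the letter A, and the minor 7th above B♯ is A♯.

A♯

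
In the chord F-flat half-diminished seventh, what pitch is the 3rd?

A-double-flat

F-flat half-diminished seventh is built on F-flat; its 3rd is a minor 3rd above the root.
A third above F uses the letter A, and the minor 3rd above F-flat is A-double-flat.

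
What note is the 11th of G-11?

Root of G-11 = G. The 11th is a perfect 11th: G up a perfect 11th → C.

C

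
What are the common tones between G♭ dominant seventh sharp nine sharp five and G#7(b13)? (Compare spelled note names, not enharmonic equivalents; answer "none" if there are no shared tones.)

none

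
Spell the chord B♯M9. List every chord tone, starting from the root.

B♯M9: major ninth on B♯.
Root: B♯
Major 3rd (3rd): D𝄪
Perfect 5th (5th): F𝄪
Major 7th (7th): A𝄪
Major 9th (9th): C𝄪

B♯  D𝄪  F𝄪  A𝄪  C𝄪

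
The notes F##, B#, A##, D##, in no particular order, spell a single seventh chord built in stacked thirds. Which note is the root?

B#

Stacking in thirds gives B# – D## – F## – A##, so B# is the root — B# major seventh.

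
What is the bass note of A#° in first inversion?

C#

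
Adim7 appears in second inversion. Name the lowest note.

E♭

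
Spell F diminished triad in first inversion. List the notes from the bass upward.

F diminished triad = F–Ab–Cb; first inversion → third (Ab) lowest.

Ab  Cb  F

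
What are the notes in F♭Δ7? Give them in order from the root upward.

Fb Ab Cb Eb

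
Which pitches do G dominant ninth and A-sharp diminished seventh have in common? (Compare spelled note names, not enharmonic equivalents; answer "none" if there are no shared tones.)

G dominant ninth: G B D F A
A-sharp diminished seventh: A-sharp C-sharp E G
Common to both → G.

G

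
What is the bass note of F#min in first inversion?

F#min = F♯–A–C♯. First inversion → third in the bass = A.

A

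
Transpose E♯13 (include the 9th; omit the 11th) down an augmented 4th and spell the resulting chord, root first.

B, D♯, F♯, A, C♯, G♯

An augmented 4th down from E♯ is B, so the new chord is B dominant thirteenth.
- root: B
- major 3rd: D♯
- perfect 5th: F♯
- minor 7th: A
- major 9th: C♯
- major 13th: G♯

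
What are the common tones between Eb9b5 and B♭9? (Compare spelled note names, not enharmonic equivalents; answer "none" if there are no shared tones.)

F

Eb9b5: Eb G Bbb Db F
B♭9: Bb D F Ab C
Common to both → F.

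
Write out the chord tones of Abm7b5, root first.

Ab Cb Ebb Gb

Root Ab, quality half-diminished seventh:
Ab — root
Cb — minor 3rd
Ebb — diminished 5th
Gb — minor 7th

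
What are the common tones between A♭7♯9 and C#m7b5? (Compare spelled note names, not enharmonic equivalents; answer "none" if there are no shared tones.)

B

A♭7♯9 = Ab, C, Eb, Gb, B.
C#m7b5 = C#, E, G, B.
Shared: B.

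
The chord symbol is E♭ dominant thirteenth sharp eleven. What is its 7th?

D-flat

E♭ dominant thirteenth sharp eleven is built on E-flat; its 7th is a minor 7th above the root.
A seventh above E uses the letter D, and the minor 7th above E-flat is D-flat.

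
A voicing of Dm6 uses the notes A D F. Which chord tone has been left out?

B

The full Dm6 chord is D, F, A, B.
Comparing with the voicing, the major 6th (6th) — B — is absent.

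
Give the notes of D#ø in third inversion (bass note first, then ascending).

D#ø = D#–F#–A–C#; third inversion → seventh (C#) lowest.

C# – D# – F# – A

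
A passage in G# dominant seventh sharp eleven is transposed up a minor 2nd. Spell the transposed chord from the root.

A  C#  E  G  D#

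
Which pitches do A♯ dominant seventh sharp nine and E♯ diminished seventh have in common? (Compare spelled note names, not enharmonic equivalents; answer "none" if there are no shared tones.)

A♯ dominant seventh sharp nine = A-sharp, C-double-sharp, E-sharp, G-sharp, B-double-sharp.
E♯ diminished seventh = E-sharp, G-sharp, B, D.
Shared: E-sharp, G-sharp.

E-sharp, G-sharp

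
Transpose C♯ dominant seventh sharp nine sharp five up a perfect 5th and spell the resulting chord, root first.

C-sharp up a perfect 5th → G-sharp. New chord: G-sharp dominant seventh sharp nine sharp five.
Root: G-sharp
Major 3rd (3rd): B-sharp
Augmented 5th (5th): D-double-sharp
Minor 7th (7th): F-sharp
Augmented 9th (9th): A-double-sharp

G-sharp B-sharp D-double-sharp F-sharp A-double-sharp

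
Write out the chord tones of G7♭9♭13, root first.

G – B – D – F – Ab – Eb

G7♭9♭13: dominant seventh flat nine flat thirteen on G.
Root: G
Major 3rd (3rd): B
Perfect 5th (5th): D
Minor 7th (7th): F
Minor 9th (9th): Ab
Minor 13th (13th): Eb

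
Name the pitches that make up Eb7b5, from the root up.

Root Eb, quality dominant seventh flat five:
Eb — root
G — major 3rd
Bbb — diminished 5th
Db — minor 7th

Eb, G, Bbb, Db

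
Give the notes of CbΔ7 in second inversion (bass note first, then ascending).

Gb  Bb  Cb  Eb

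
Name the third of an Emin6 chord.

G

Root of Emin6 = E. The 3rd is a minor 3rd: E up a minor 3rd → G.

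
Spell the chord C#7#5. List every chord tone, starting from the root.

C# E# G## B

Root C#, quality augmented seventh:
root → C#
3rd (major 3rd) → E#
5th (augmented 5th) → G##
7th (minor 7th) → B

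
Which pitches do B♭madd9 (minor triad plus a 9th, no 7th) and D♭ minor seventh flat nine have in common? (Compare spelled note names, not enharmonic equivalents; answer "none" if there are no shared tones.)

D♭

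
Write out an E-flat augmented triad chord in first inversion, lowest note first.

G B E-flat

In root position, E-flat augmented triad is E-flat–G–B.
First inversion puts the third (G) in the bass.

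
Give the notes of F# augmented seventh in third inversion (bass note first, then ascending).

In root position, F# augmented seventh is F-sharp–A-sharp–C-double-sharp–E.
Third inversion puts the seventh (E) in the bass.

E F-sharp A-sharp C-double-sharp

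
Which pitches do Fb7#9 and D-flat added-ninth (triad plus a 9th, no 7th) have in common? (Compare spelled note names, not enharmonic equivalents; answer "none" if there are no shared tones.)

Fb7#9 = Fb, Ab, Cb, Ebb, G.
D-flat added-ninth = Db, F, Ab, Eb.
Shared: Ab.

Ab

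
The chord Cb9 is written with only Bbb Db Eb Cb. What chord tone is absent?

Gb

The full Cb9 chord is Cb, Eb, Gb, Bbb, Db.
Comparing with the voicing, the perfect 5th (5th) — Gb — is absent.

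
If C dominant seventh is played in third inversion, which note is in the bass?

B-flat

C dominant seventh = C–E–G–B-flat. Third inversion → seventh in the bass = B-flat.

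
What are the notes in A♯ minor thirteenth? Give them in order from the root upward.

A#  C#  E#  G#  B#  D#  F##

A♯ minor thirteenth is a minor thirteenth built on A#.
Root: A#
Minor 3rd (3rd): C#
Perfect 5th (5th): E#
Minor 7th (7th): G#
Major 9th (9th): B#
Perfect 11th (11th): D#
Major 13th (13th): F##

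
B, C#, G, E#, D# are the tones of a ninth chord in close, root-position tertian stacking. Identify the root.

C#

Arranged so that each adjacent pair is a third by letter name: C# – E# – G – B – D#.
The bottom of that stack, C#, is the root (this is C# dominant ninth flat five).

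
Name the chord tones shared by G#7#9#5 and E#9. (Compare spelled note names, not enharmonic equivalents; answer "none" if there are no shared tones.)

G#7#9#5 = G#, B#, D##, F#, A##.
E#9 = E#, G##, B#, D#, F##.
Shared: B#.

B#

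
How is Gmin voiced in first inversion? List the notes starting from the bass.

B♭, D, G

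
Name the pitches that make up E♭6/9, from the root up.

Eb, G, Bb, C, F

E♭6/9 is a six-nine built on Eb.
root → Eb
3rd (major 3rd) → G
5th (perfect 5th) → Bb
6th (major 6th) → C
9th (major 9th) → F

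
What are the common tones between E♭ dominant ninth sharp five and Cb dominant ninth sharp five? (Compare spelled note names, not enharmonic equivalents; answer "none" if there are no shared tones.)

E♭ dominant ninth sharp five: E-flat G B D-flat F
Cb dominant ninth sharp five: C-flat E-flat G B-double-flat D-flat
Common to both → E-flat, G, D-flat.

E-flat, G, D-flat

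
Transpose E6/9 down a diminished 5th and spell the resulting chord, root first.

A♯ C𝄪 E♯ F𝄪 B♯

E down a diminished 5th → A♯. New chord: A♯ six-nine.
root → A♯
3rd (major 3rd) → C𝄪
5th (perfect 5th) → E♯
6th (major 6th) → F𝄪
9th (major 9th) → B♯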